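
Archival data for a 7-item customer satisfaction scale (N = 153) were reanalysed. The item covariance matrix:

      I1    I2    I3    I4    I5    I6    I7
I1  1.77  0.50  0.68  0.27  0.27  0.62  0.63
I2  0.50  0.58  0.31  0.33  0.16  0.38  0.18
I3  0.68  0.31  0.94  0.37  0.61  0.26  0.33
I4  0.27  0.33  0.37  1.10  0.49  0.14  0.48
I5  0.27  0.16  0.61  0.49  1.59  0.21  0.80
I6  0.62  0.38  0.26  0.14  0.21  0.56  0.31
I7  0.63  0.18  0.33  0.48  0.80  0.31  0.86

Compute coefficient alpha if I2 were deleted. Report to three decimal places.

coefficient alpha = 0.786

Remaining items: I1, I3, I4, I5, I6, I7 (k = 6).
sum of item variances = 1.77 + 0.94 + 1.10 + 1.59 + 0.56 + 0.86 = 6.82
σ²_T = 6.82 + 2 × 6.47 = 19.76
α (item deleted) = (6/5)·(1 − 6.82/19.76) = 0.786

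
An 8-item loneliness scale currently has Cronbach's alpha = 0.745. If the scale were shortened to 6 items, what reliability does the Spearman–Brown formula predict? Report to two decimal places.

predicted reliability = 0.69

Length factor m = 6/8 = 0.7500
α' = m·α / (1 − (1−m)·α)
   = 6/8 × 0.745 / (1 − (1 − 6/8) × 0.745)
   = 0.5587 / 0.8137 = 0.69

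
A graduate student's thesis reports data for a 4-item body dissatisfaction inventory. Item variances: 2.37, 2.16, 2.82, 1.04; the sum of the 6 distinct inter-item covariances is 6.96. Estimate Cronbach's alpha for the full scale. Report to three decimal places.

Cronbach's alpha = 0.832

sum of item variances = 2.37 + 2.16 + 2.82 + 1.04 = 8.39
Sum of distinct covariances = 6.96
σ²_total = sum of item variances + 2·Σcov = 8.39 + 2 × 6.96 = 22.31
α = (4/3)·(1 − 8.39/22.31) = 0.832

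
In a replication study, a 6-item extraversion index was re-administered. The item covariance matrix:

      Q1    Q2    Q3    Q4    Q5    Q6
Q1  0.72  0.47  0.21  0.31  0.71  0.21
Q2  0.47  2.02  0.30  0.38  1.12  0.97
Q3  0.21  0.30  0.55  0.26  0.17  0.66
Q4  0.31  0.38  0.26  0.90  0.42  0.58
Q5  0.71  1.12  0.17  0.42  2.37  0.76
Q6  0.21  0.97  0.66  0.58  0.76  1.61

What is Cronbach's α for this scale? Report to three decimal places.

α = 0.778

ΣVar(i) = 0.72 + 2.02 + 0.55 + 0.90 + 2.37 + 1.61 = 8.17
Σ_{i<j} σ_ij = 7.53
total variance = 8.17 + 2 × 7.53 = 23.23
α = (k/(k−1))·(1 − ΣVar(i)/total variance) = (6/5)·(1 − 8.17/23.23) = 0.778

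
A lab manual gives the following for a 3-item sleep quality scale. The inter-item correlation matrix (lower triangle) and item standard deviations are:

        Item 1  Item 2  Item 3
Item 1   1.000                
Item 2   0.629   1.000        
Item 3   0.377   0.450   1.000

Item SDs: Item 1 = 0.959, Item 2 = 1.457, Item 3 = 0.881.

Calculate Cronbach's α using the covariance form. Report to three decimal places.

Cronbach's α = 0.723

Σσ²ᵢ = 0.959² + 1.457² + 0.881² = 3.8187
Covariances σ_ij = r_ij · s_i · s_j:
  σ(Item 1,Item 2) = 0.629 × 0.959 × 1.457 = 0.8789
  σ(Item 1,Item 3) = 0.377 × 0.959 × 0.881 = 0.3185
  σ(Item 2,Item 3) = 0.450 × 1.457 × 0.881 = 0.5776
σ²_T = Σσ²ᵢ + 2·Σσ_ij = 3.8187 + 2 × 1.7750 = 7.3687
α = (3/2)·(1 − 3.8187/7.3687) = 0.723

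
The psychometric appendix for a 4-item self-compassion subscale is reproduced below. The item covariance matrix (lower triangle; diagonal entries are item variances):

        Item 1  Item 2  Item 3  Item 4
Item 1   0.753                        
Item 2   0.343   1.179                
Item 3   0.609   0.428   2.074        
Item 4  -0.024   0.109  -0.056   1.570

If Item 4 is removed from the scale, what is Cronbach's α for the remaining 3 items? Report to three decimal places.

α = 0.612

Remaining items: Item 1, Item 2, Item 3 (k = 3).
sum of item variances = 0.753 + 1.179 + 2.074 = 4.006
σ²_total = 4.006 + 2 × 1.380 = 6.766
α (item deleted) = (3/2)·(1 − 4.006/6.766) = 0.612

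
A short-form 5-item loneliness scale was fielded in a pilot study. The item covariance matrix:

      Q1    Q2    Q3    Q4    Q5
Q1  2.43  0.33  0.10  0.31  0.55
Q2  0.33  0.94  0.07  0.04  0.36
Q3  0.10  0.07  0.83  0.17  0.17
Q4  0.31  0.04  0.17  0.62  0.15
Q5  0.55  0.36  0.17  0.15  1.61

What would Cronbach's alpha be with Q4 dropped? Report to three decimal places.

α = 0.470

Remaining items: Q1, Q2, Q3, Q5 (k = 4).
ΣVar(i) = 2.43 + 0.94 + 0.83 + 1.61 = 5.81
σ²_T = 5.81 + 2 × 1.58 = 8.97
α (item deleted) = (4/3)·(1 − 5.81/8.97) = 0.470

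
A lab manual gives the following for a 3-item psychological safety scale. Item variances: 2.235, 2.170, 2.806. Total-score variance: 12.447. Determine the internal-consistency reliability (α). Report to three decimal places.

Σσᵢ² = 2.235 + 2.170 + 2.806 = 7.211
α = (k/(k−1))·(1 − Σσᵢ²/σ²_total) = (3/2)·(1 − 7.211/12.447) = 0.631

α = 0.631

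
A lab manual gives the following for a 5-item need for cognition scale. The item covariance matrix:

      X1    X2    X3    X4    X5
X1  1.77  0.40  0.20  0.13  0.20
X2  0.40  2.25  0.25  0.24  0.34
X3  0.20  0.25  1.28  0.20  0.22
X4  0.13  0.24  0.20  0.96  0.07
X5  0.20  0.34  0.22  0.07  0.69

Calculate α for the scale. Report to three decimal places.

α = 0.491

Σσ²ᵢ = 1.77 + 2.25 + 1.28 + 0.96 + 0.69 = 6.95
Sum of off-diagonal covariances = 2.25
total variance = 6.95 + 2 × 2.25 = 11.45
α = (k/(k−1))·(1 − Σσ²ᵢ/total variance) = (5/4)·(1 − 6.95/11.45) = 0.491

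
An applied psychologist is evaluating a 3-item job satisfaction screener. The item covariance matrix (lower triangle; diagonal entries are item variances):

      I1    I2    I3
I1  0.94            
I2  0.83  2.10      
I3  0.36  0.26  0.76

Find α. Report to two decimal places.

sum of item variances = 0.94 + 2.10 + 0.76 = 3.80
Sum of the distinct covariances = 1.45
σ²_total = 3.80 + 2 × 1.45 = 6.70
α = (k/(k−1))·(1 − sum of item variances/σ²_total) = (3/2)·(1 − 3.80/6.70) = 0.65

α = 0.65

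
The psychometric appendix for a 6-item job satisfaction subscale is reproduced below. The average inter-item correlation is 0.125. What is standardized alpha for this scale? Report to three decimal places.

Standardized α = k·r̄ / (1 + (k−1)·r̄) = 6 × 0.125 / (1 + 5 × 0.125)
  = 0.7500 / 1.6250 = 0.462

standardized alpha = 0.462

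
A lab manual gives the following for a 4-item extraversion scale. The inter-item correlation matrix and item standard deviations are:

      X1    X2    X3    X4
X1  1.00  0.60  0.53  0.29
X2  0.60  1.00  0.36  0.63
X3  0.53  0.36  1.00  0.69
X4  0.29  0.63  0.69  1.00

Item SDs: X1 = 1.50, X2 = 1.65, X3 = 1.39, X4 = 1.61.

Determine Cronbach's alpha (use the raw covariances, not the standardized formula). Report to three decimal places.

Cronbach's alpha = 0.809

Σσ²ᵢ = 1.50² + 1.65² + 1.39² + 1.61² = 9.4967
Covariances σ_ij = r_ij · s_i · s_j:
  σ(X1,X2) = 0.60 × 1.50 × 1.65 = 1.4850
  σ(X1,X3) = 0.53 × 1.50 × 1.39 = 1.1051
  σ(X1,X4) = 0.29 × 1.50 × 1.61 = 0.7003
  σ(X2,X3) = 0.36 × 1.65 × 1.39 = 0.8257
  σ(X2,X4) = 0.63 × 1.65 × 1.61 = 1.6736
  σ(X3,X4) = 0.69 × 1.39 × 1.61 = 1.5442
σ²_T = Σσ²ᵢ + 2·Σσ_ij = 9.4967 + 2 × 7.3339 = 24.1645
α = (4/3)·(1 − 9.4967/24.1645) = 0.809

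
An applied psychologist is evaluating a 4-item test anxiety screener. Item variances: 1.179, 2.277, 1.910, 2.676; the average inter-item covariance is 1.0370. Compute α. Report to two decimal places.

α = 0.81

sum of item variances = 1.179 + 2.277 + 1.910 + 2.676 = 8.042
Sum of the 6 distinct covariances = 6 × 1.0370 = 6.2220
σ²_T = sum of item variances + 2·Σcov = 8.042 + 2 × 6.2220 = 20.4860
α = (4/3)·(1 − 8.042/20.4860) = 0.81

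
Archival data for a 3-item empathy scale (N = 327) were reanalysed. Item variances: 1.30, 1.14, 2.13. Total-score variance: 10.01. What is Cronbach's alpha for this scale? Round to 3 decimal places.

sum of item variances = 1.30 + 1.14 + 2.13 = 4.57
α = (k/(k−1))·(1 − sum of item variances/Var(T)) = (3/2)·(1 − 4.57/10.01) = 0.815

α = 0.815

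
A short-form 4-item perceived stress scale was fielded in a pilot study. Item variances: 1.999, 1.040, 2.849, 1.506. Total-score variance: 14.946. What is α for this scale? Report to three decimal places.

α = 0.674

Σσ²ᵢ = 1.999 + 1.040 + 2.849 + 1.506 = 7.394
α = (k/(k−1))·(1 − Σσ²ᵢ/Var(T)) = (4/3)·(1 − 7.394/14.946) = 0.674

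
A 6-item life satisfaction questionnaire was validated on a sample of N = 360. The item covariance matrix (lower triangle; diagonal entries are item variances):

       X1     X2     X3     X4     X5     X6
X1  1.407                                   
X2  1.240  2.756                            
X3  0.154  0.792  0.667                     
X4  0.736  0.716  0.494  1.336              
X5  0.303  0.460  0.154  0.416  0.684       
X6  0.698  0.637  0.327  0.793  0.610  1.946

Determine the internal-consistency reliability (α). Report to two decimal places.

α = 0.79

Σσᵢ² = 1.407 + 2.756 + 0.667 + 1.336 + 0.684 + 1.946 = 8.796
Sum of off-diagonal covariances = 8.530
σ²_total = 8.796 + 2 × 8.530 = 25.856
α = (k/(k−1))·(1 − Σσᵢ²/σ²_total) = (6/5)·(1 − 8.796/25.856) = 0.79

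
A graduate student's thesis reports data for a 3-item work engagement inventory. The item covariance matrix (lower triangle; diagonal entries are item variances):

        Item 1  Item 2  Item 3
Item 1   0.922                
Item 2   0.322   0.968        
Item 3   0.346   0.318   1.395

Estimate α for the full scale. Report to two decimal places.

Σσᵢ² = 0.922 + 0.968 + 1.395 = 3.285
Sum of the distinct covariances = 0.986
σ²_T = 3.285 + 2 × 0.986 = 5.257
α = (k/(k−1))·(1 − Σσᵢ²/σ²_T) = (3/2)·(1 − 3.285/5.257) = 0.56

α = 0.56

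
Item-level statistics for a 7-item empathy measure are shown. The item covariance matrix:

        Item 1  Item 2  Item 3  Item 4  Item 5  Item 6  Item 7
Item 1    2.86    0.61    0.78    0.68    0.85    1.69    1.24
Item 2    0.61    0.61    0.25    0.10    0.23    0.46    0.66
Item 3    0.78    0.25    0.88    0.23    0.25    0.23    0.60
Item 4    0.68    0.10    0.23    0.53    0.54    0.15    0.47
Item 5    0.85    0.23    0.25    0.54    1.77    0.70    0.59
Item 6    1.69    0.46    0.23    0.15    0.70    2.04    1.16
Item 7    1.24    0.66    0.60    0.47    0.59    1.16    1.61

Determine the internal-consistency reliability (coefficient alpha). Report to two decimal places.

α = 0.83

Σσᵢ² = 2.86 + 0.61 + 0.88 + 0.53 + 1.77 + 2.04 + 1.61 = 10.30
Sum of off-diagonal covariances = 12.47
total variance = 10.30 + 2 × 12.47 = 35.24
α = (k/(k−1))·(1 − Σσᵢ²/total variance) = (7/6)·(1 − 10.30/35.24) = 0.83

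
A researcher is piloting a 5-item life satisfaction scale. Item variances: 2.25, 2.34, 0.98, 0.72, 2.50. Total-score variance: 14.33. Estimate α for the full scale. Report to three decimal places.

Σσ²ᵢ = 2.25 + 2.34 + 0.98 + 0.72 + 2.50 = 8.79
α = (k/(k−1))·(1 − Σσ²ᵢ/σ²_total) = (5/4)·(1 − 8.79/14.33) = 0.483

α = 0.483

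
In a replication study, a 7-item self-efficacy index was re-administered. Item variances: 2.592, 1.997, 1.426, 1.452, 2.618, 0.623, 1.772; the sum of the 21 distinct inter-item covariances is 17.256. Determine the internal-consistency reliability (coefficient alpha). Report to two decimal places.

α = 0.86

ΣVar(i) = 2.592 + 1.997 + 1.426 + 1.452 + 2.618 + 0.623 + 1.772 = 12.480
Sum of distinct covariances = 17.256
σ²_total = ΣVar(i) + 2·Σcov = 12.480 + 2 × 17.256 = 46.992
α = (7/6)·(1 − 12.480/46.992) = 0.86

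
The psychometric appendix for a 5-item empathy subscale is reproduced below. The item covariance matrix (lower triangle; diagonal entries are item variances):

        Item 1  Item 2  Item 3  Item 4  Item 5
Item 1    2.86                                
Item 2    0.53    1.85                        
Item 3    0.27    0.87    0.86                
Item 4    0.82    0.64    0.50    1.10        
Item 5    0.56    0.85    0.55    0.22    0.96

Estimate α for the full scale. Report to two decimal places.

α = 0.75

ΣVar(i) = 2.86 + 1.85 + 0.86 + 1.10 + 0.96 = 7.63
Sum of the distinct covariances = 5.81
Var(T) = 7.63 + 2 × 5.81 = 19.25
α = (k/(k−1))·(1 − ΣVar(i)/Var(T)) = (5/4)·(1 − 7.63/19.25) = 0.75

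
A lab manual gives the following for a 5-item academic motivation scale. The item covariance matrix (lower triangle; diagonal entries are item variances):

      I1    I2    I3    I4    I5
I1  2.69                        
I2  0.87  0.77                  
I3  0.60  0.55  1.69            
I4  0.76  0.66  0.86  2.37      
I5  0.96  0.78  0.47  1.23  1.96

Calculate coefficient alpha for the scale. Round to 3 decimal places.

Σσ²ᵢ = 2.69 + 0.77 + 1.69 + 2.37 + 1.96 = 9.48
Sum of the distinct covariances = 7.74
σ²_total = 9.48 + 2 × 7.74 = 24.96
α = (k/(k−1))·(1 − Σσ²ᵢ/σ²_total) = (5/4)·(1 − 9.48/24.96) = 0.775

α = 0.775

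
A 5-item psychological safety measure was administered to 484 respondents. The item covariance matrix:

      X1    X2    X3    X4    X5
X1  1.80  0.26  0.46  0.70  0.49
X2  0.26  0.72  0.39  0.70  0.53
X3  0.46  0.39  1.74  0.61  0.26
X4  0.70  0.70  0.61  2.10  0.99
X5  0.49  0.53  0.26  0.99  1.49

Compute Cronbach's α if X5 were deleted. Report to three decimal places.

α = 0.660

Remaining items: X1, X2, X3, X4 (k = 4).
Σσ²ᵢ = 1.80 + 0.72 + 1.74 + 2.10 = 6.36
σ²_total = 6.36 + 2 × 3.12 = 12.60
α (item deleted) = (4/3)·(1 − 6.36/12.60) = 0.660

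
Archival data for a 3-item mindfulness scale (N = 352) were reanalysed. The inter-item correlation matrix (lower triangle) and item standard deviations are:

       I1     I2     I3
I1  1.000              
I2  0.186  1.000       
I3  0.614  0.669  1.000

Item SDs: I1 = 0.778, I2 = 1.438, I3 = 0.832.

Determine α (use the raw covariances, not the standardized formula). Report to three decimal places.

α = 0.683

Σσ²ᵢ = 0.778² + 1.438² + 0.832² = 3.3654
Covariances σ_ij = r_ij · s_i · s_j:
  σ(I1,I2) = 0.186 × 0.778 × 1.438 = 0.2081
  σ(I1,I3) = 0.614 × 0.778 × 0.832 = 0.3974
  σ(I2,I3) = 0.669 × 1.438 × 0.832 = 0.8004
σ²_T = Σσ²ᵢ + 2·Σσ_ij = 3.3654 + 2 × 1.4059 = 6.1772
α = (3/2)·(1 − 3.3654/6.1772) = 0.683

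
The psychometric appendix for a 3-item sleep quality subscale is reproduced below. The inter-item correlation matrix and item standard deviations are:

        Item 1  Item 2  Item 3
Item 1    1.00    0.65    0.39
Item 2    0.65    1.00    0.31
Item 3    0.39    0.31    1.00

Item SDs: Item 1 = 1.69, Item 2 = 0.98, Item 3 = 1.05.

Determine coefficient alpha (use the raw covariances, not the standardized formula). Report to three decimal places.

α = 0.689

Σσ²ᵢ = 1.69² + 0.98² + 1.05² = 4.9190
Covariances σ_ij = r_ij · s_i · s_j:
  σ(Item 1,Item 2) = 0.65 × 1.69 × 0.98 = 1.0765
  σ(Item 1,Item 3) = 0.39 × 1.69 × 1.05 = 0.6921
  σ(Item 2,Item 3) = 0.31 × 0.98 × 1.05 = 0.3190
σ²_T = Σσ²ᵢ + 2·Σσ_ij = 4.9190 + 2 × 2.0876 = 9.0942
α = (3/2)·(1 − 4.9190/9.0942) = 0.689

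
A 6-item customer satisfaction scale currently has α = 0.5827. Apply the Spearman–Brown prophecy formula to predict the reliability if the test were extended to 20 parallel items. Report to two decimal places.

predicted reliability = 0.82

Length factor m = 20/6 = 3.3333
α' = m·α / (1 + (m−1)·α)
   = 20/6 × 0.5827 / (1 + (20/6 − 1) × 0.5827)
   = 1.9423 / 2.3596 = 0.82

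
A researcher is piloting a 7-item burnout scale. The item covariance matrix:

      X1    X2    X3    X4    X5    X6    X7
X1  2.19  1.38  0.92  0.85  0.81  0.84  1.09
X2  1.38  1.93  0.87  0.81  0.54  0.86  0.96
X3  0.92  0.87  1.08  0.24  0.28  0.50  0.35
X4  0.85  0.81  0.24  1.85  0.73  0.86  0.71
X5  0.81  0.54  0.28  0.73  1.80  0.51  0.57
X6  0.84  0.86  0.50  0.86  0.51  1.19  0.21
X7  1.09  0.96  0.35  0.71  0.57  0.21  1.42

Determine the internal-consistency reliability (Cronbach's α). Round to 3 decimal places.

Cronbach's α = 0.842

Σσ²ᵢ = 2.19 + 1.93 + 1.08 + 1.85 + 1.80 + 1.19 + 1.42 = 11.46
Sum of off-diagonal covariances = 14.89
total variance = 11.46 + 2 × 14.89 = 41.24
α = (k/(k−1))·(1 − Σσ²ᵢ/total variance) = (7/6)·(1 − 11.46/41.24) = 0.842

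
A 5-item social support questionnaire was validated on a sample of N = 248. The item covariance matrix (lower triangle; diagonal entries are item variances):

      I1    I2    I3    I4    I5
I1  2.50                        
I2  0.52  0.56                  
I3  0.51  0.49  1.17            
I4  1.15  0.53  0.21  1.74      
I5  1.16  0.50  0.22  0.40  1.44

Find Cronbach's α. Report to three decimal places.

ΣVar(i) = 2.50 + 0.56 + 1.17 + 1.74 + 1.44 = 7.41
Sum of the distinct covariances = 5.69
Var(T) = 7.41 + 2 × 5.69 = 18.79
α = (k/(k−1))·(1 − ΣVar(i)/Var(T)) = (5/4)·(1 − 7.41/18.79) = 0.757

α = 0.757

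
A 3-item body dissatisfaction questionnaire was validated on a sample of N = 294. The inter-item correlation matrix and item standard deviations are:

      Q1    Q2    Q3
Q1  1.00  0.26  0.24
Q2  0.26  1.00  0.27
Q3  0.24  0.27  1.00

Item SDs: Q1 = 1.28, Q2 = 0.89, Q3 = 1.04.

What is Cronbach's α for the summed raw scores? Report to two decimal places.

Σσ²ᵢ = 1.28² + 0.89² + 1.04² = 3.5121
Covariances σ_ij = r_ij · s_i · s_j:
  σ(Q1,Q2) = 0.26 × 1.28 × 0.89 = 0.2962
  σ(Q1,Q3) = 0.24 × 1.28 × 1.04 = 0.3195
  σ(Q2,Q3) = 0.27 × 0.89 × 1.04 = 0.2499
σ²_T = Σσ²ᵢ + 2·Σσ_ij = 3.5121 + 2 × 0.8656 = 5.2433
α = (3/2)·(1 − 3.5121/5.2433) = 0.50

α = 0.50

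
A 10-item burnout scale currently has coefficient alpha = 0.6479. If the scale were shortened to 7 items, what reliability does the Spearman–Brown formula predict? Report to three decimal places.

Length factor m = 7/10 = 0.7000
α' = m·α / (1 − (1−m)·α)
   = 7/10 × 0.6479 / (1 − (1 − 7/10) × 0.6479)
   = 0.4535 / 0.8056 = 0.563

predicted reliability = 0.563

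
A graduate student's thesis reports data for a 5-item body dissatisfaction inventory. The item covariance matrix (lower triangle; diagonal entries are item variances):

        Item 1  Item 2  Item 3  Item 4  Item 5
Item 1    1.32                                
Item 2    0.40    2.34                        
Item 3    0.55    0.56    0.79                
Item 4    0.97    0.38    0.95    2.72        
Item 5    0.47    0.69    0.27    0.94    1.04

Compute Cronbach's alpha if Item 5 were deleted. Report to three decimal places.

Remaining items: Item 1, Item 2, Item 3, Item 4 (k = 4).
Σσᵢ² = 1.32 + 2.34 + 0.79 + 2.72 = 7.17
total variance = 7.17 + 2 × 3.81 = 14.79
α (item deleted) = (4/3)·(1 − 7.17/14.79) = 0.687

α = 0.687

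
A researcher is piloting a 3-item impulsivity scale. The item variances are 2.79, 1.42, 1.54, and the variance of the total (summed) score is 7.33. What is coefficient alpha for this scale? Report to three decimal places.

α = 0.323

ΣVar(i) = 2.79 + 1.42 + 1.54 = 5.75
α = (k/(k−1))·(1 − ΣVar(i)/total variance) = (3/2)·(1 − 5.75/7.33) = 0.323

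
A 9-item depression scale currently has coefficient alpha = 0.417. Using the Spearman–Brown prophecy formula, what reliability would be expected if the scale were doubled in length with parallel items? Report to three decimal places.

Length factor m = 2
α' = m·α / (1 + (m−1)·α)
   = 2 × 0.417 / (1 + (2 − 1) × 0.417)
   = 0.8340 / 1.4170 = 0.589

predicted reliability = 0.589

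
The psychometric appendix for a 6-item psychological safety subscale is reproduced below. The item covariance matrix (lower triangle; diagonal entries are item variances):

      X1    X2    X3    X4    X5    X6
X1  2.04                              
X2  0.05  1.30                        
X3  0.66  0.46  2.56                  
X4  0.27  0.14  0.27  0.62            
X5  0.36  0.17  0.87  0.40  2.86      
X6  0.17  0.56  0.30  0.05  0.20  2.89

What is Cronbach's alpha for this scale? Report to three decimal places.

α = 0.535

Σσ²ᵢ = 2.04 + 1.30 + 2.56 + 0.62 + 2.86 + 2.89 = 12.27
Sum of off-diagonal covariances = 4.93
σ²_total = 12.27 + 2 × 4.93 = 22.13
α = (k/(k−1))·(1 − Σσ²ᵢ/σ²_total) = (6/5)·(1 − 12.27/22.13) = 0.535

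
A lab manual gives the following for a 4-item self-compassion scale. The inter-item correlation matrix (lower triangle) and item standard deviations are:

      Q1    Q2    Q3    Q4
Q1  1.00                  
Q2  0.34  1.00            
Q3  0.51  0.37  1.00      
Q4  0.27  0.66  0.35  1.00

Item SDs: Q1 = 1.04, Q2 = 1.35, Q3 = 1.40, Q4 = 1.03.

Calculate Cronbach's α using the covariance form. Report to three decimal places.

α = 0.734

Σσ²ᵢ = 1.04² + 1.35² + 1.40² + 1.03² = 5.9250
Covariances σ_ij = r_ij · s_i · s_j:
  σ(Q1,Q2) = 0.34 × 1.04 × 1.35 = 0.4774
  σ(Q1,Q3) = 0.51 × 1.04 × 1.40 = 0.7426
  σ(Q1,Q4) = 0.27 × 1.04 × 1.03 = 0.2892
  σ(Q2,Q3) = 0.37 × 1.35 × 1.40 = 0.6993
  σ(Q2,Q4) = 0.66 × 1.35 × 1.03 = 0.9177
  σ(Q3,Q4) = 0.35 × 1.40 × 1.03 = 0.5047
σ²_T = Σσ²ᵢ + 2·Σσ_ij = 5.9250 + 2 × 3.6309 = 13.1868
α = (4/3)·(1 − 5.9250/13.1868) = 0.734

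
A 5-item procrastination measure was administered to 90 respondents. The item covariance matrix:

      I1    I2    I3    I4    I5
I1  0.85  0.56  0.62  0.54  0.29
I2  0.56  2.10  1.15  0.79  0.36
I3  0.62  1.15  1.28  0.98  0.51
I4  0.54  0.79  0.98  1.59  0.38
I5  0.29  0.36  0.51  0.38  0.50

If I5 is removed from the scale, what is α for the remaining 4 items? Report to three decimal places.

α = 0.819

Remaining items: I1, I2, I3, I4 (k = 4).
Σσᵢ² = 0.85 + 2.10 + 1.28 + 1.59 = 5.82
total variance = 5.82 + 2 × 4.64 = 15.10
α (item deleted) = (4/3)·(1 − 5.82/15.10) = 0.819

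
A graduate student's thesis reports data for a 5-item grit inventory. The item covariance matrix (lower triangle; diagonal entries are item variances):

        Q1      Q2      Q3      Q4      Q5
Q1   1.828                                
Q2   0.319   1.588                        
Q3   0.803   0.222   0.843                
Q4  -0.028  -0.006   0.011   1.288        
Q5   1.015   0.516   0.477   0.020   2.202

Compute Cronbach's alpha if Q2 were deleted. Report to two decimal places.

α = 0.57

Remaining items: Q1, Q3, Q4, Q5 (k = 4).
ΣVar(i) = 1.828 + 0.843 + 1.288 + 2.202 = 6.161
σ²_T = 6.161 + 2 × 2.298 = 10.757
α (item deleted) = (4/3)·(1 − 6.161/10.757) = 0.57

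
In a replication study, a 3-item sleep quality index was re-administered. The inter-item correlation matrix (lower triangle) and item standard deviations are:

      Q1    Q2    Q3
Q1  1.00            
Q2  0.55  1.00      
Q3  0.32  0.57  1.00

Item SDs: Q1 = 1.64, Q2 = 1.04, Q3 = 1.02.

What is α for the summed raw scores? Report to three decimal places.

Σσ²ᵢ = 1.64² + 1.04² + 1.02² = 4.8116
Covariances σ_ij = r_ij · s_i · s_j:
  σ(Q1,Q2) = 0.55 × 1.64 × 1.04 = 0.9381
  σ(Q1,Q3) = 0.32 × 1.64 × 1.02 = 0.5353
  σ(Q2,Q3) = 0.57 × 1.04 × 1.02 = 0.6047
σ²_T = Σσ²ᵢ + 2·Σσ_ij = 4.8116 + 2 × 2.0781 = 8.9678
α = (3/2)·(1 − 4.8116/8.9678) = 0.695

α = 0.695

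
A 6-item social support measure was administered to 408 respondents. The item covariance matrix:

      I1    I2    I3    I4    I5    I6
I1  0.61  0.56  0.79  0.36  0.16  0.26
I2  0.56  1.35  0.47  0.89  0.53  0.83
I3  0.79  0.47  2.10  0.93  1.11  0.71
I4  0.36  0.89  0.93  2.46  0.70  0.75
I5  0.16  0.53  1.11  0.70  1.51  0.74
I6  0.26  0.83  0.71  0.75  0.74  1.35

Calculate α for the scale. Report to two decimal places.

α = 0.81

sum of item variances = 0.61 + 1.35 + 2.10 + 2.46 + 1.51 + 1.35 = 9.38
Sum of the distinct covariances = 9.79
σ²_T = 9.38 + 2 × 9.79 = 28.96
α = (k/(k−1))·(1 − sum of item variances/σ²_T) = (6/5)·(1 − 9.38/28.96) = 0.81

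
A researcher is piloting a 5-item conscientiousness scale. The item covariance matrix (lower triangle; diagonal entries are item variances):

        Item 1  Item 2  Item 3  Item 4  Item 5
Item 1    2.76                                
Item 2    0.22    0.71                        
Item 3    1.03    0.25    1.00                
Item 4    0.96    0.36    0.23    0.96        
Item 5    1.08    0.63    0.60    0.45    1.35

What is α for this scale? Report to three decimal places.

α = 0.789

ΣVar(i) = 2.76 + 0.71 + 1.00 + 0.96 + 1.35 = 6.78
Sum of the distinct covariances = 5.81
σ²_total = 6.78 + 2 × 5.81 = 18.40
α = (k/(k−1))·(1 − ΣVar(i)/σ²_total) = (5/4)·(1 − 6.78/18.40) = 0.789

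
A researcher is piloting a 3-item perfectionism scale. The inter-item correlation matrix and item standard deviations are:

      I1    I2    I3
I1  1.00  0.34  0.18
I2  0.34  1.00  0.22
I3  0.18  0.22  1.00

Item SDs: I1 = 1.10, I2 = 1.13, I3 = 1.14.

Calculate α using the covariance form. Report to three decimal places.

α = 0.495

Σσ²ᵢ = 1.10² + 1.13² + 1.14² = 3.7865
Covariances σ_ij = r_ij · s_i · s_j:
  σ(I1,I2) = 0.34 × 1.10 × 1.13 = 0.4226
  σ(I1,I3) = 0.18 × 1.10 × 1.14 = 0.2257
  σ(I2,I3) = 0.22 × 1.13 × 1.14 = 0.2834
σ²_T = Σσ²ᵢ + 2·Σσ_ij = 3.7865 + 2 × 0.9317 = 5.6499
α = (3/2)·(1 − 3.7865/5.6499) = 0.495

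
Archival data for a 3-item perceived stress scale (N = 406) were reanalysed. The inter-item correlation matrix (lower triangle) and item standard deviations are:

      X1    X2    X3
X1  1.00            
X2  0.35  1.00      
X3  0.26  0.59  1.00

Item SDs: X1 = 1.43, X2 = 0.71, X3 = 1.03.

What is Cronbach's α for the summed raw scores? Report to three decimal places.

Σσ²ᵢ = 1.43² + 0.71² + 1.03² = 3.6099
Covariances σ_ij = r_ij · s_i · s_j:
  σ(X1,X2) = 0.35 × 1.43 × 0.71 = 0.3554
  σ(X1,X3) = 0.26 × 1.43 × 1.03 = 0.3830
  σ(X2,X3) = 0.59 × 0.71 × 1.03 = 0.4315
σ²_T = Σσ²ᵢ + 2·Σσ_ij = 3.6099 + 2 × 1.1699 = 5.9497
α = (3/2)·(1 − 3.6099/5.9497) = 0.590

α = 0.590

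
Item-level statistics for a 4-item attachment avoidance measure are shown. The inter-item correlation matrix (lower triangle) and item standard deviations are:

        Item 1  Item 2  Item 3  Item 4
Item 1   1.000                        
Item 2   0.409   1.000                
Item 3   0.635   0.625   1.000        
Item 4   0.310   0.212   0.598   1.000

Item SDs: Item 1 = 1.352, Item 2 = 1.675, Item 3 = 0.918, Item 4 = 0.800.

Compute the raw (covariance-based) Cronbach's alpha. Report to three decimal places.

α = 0.733

Σσ²ᵢ = 1.352² + 1.675² + 0.918² + 0.800² = 6.1163
Covariances σ_ij = r_ij · s_i · s_j:
  σ(Item 1,Item 2) = 0.409 × 1.352 × 1.675 = 0.9262
  σ(Item 1,Item 3) = 0.635 × 1.352 × 0.918 = 0.7881
  σ(Item 1,Item 4) = 0.310 × 1.352 × 0.800 = 0.3353
  σ(Item 2,Item 3) = 0.625 × 1.675 × 0.918 = 0.9610
  σ(Item 2,Item 4) = 0.212 × 1.675 × 0.800 = 0.2841
  σ(Item 3,Item 4) = 0.598 × 0.918 × 0.800 = 0.4392
σ²_T = Σσ²ᵢ + 2·Σσ_ij = 6.1163 + 2 × 3.7339 = 13.5841
α = (4/3)·(1 − 6.1163/13.5841) = 0.733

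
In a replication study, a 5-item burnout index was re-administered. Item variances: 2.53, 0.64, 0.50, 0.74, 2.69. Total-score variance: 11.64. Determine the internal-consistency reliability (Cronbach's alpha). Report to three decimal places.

Σσᵢ² = 2.53 + 0.64 + 0.50 + 0.74 + 2.69 = 7.10
α = (k/(k−1))·(1 − Σσᵢ²/σ²_total) = (5/4)·(1 − 7.10/11.64) = 0.488

Cronbach's alpha = 0.488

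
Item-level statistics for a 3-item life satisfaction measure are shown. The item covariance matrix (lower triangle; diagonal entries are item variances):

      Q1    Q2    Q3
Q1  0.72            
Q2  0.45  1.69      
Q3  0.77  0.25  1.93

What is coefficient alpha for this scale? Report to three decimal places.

coefficient alpha = 0.606

ΣVar(i) = 0.72 + 1.69 + 1.93 = 4.34
Sum of off-diagonal covariances = 1.47
total variance = 4.34 + 2 × 1.47 = 7.28
α = (k/(k−1))·(1 − ΣVar(i)/total variance) = (3/2)·(1 − 4.34/7.28) = 0.606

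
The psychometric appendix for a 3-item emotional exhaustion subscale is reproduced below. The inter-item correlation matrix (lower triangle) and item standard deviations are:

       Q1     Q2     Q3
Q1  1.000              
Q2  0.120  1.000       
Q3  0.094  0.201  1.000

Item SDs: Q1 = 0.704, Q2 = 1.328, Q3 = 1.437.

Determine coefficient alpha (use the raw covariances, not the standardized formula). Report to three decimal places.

α = 0.322

Σσ²ᵢ = 0.704² + 1.328² + 1.437² = 4.3242
Covariances σ_ij = r_ij · s_i · s_j:
  σ(Q1,Q2) = 0.120 × 0.704 × 1.328 = 0.1122
  σ(Q1,Q3) = 0.094 × 0.704 × 1.437 = 0.0951
  σ(Q2,Q3) = 0.201 × 1.328 × 1.437 = 0.3836
σ²_T = Σσ²ᵢ + 2·Σσ_ij = 4.3242 + 2 × 0.5909 = 5.5060
α = (3/2)·(1 − 4.3242/5.5060) = 0.322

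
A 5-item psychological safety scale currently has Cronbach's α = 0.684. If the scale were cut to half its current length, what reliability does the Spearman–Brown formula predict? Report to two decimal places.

Length factor m = 1/2
α' = m·α / (1 − (1−m)·α)
   = 1/2 × 0.684 / (1 − (1 − 1/2) × 0.684)
   = 0.3420 / 0.6580 = 0.52

predicted reliability = 0.52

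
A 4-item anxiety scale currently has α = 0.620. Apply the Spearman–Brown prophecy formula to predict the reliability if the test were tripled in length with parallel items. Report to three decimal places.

predicted reliability = 0.830

Length factor m = 3
α' = m·α / (1 + (m−1)·α)
   = 3 × 0.620 / (1 + (3 − 1) × 0.620)
   = 1.8600 / 2.2400 = 0.830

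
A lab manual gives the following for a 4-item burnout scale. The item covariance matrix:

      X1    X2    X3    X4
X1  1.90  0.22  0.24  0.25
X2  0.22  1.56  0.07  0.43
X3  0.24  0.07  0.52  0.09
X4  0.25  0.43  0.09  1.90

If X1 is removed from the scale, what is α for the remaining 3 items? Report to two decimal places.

Remaining items: X2, X3, X4 (k = 3).
ΣVar(i) = 1.56 + 0.52 + 1.90 = 3.98
σ²_total = 3.98 + 2 × 0.59 = 5.16
α (item deleted) = (3/2)·(1 − 3.98/5.16) = 0.34

α = 0.34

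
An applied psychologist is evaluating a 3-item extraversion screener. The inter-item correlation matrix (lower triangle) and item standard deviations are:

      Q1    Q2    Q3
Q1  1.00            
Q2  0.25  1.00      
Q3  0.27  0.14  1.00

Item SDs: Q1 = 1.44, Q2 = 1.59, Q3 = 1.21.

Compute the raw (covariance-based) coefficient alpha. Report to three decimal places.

Σσ²ᵢ = 1.44² + 1.59² + 1.21² = 6.0658
Covariances σ_ij = r_ij · s_i · s_j:
  σ(Q1,Q2) = 0.25 × 1.44 × 1.59 = 0.5724
  σ(Q1,Q3) = 0.27 × 1.44 × 1.21 = 0.4704
  σ(Q2,Q3) = 0.14 × 1.59 × 1.21 = 0.2693
σ²_T = Σσ²ᵢ + 2·Σσ_ij = 6.0658 + 2 × 1.3121 = 8.6900
α = (3/2)·(1 − 6.0658/8.6900) = 0.453

α = 0.453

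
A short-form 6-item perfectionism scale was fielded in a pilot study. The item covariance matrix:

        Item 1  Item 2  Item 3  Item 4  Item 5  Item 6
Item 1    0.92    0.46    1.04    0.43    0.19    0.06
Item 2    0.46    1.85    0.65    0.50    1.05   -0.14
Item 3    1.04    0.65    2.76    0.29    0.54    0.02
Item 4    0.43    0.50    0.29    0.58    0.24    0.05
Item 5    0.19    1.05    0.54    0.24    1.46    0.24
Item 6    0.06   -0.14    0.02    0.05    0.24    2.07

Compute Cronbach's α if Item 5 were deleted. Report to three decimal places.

α = 0.564

Remaining items: Item 1, Item 2, Item 3, Item 4, Item 6 (k = 5).
Σσᵢ² = 0.92 + 1.85 + 2.76 + 0.58 + 2.07 = 8.18
total variance = 8.18 + 2 × 3.36 = 14.90
α (item deleted) = (5/4)·(1 − 8.18/14.90) = 0.564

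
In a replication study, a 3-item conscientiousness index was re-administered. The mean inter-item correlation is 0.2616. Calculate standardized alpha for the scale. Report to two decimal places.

standardized alpha = 0.52

Standardized α = k·r̄ / (1 + (k−1)·r̄) = 3 × 0.2616 / (1 + 2 × 0.2616)
  = 0.7848 / 1.5232 = 0.52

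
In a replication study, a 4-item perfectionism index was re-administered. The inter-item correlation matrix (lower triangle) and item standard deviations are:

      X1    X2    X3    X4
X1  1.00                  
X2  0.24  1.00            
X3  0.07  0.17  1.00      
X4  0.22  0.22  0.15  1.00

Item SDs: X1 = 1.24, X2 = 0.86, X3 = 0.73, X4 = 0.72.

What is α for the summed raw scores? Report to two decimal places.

α = 0.45

Σσ²ᵢ = 1.24² + 0.86² + 0.73² + 0.72² = 3.3285
Covariances σ_ij = r_ij · s_i · s_j:
  σ(X1,X2) = 0.24 × 1.24 × 0.86 = 0.2559
  σ(X1,X3) = 0.07 × 1.24 × 0.73 = 0.0634
  σ(X1,X4) = 0.22 × 1.24 × 0.72 = 0.1964
  σ(X2,X3) = 0.17 × 0.86 × 0.73 = 0.1067
  σ(X2,X4) = 0.22 × 0.86 × 0.72 = 0.1362
  σ(X3,X4) = 0.15 × 0.73 × 0.72 = 0.0788
σ²_T = Σσ²ᵢ + 2·Σσ_ij = 3.3285 + 2 × 0.8374 = 5.0033
α = (4/3)·(1 − 3.3285/5.0033) = 0.45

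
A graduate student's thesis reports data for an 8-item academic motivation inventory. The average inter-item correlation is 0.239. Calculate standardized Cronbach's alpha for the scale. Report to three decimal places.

Standardized α = k·r̄ / (1 + (k−1)·r̄) = 8 × 0.239 / (1 + 7 × 0.239)
  = 1.9120 / 2.6730 = 0.715

α = 0.715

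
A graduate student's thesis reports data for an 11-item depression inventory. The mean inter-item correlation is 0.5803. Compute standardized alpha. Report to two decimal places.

standardized alpha = 0.94

Standardized α = k·r̄ / (1 + (k−1)·r̄) = 11 × 0.5803 / (1 + 10 × 0.5803)
  = 6.3833 / 6.8030 = 0.94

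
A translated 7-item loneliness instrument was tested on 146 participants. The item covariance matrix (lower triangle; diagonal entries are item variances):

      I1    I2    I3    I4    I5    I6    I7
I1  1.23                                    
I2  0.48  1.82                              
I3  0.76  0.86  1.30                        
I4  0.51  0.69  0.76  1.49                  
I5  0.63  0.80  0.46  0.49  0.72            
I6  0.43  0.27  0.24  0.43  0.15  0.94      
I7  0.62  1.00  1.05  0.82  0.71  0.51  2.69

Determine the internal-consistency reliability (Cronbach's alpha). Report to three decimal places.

α = 0.832

Σσᵢ² = 1.23 + 1.82 + 1.30 + 1.49 + 0.72 + 0.94 + 2.69 = 10.19
Σ_{i<j} σ_ij = 12.67
σ²_T = 10.19 + 2 × 12.67 = 35.53
α = (k/(k−1))·(1 − Σσᵢ²/σ²_T) = (7/6)·(1 − 10.19/35.53) = 0.832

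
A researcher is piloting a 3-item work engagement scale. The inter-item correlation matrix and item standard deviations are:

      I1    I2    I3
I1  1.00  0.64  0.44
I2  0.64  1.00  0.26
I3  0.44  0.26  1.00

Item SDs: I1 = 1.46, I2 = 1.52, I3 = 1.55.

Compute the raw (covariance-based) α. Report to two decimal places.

Σσ²ᵢ = 1.46² + 1.52² + 1.55² = 6.8445
Covariances σ_ij = r_ij · s_i · s_j:
  σ(I1,I2) = 0.64 × 1.46 × 1.52 = 1.4203
  σ(I1,I3) = 0.44 × 1.46 × 1.55 = 0.9957
  σ(I2,I3) = 0.26 × 1.52 × 1.55 = 0.6126
σ²_T = Σσ²ᵢ + 2·Σσ_ij = 6.8445 + 2 × 3.0286 = 12.9017
α = (3/2)·(1 − 6.8445/12.9017) = 0.70

α = 0.70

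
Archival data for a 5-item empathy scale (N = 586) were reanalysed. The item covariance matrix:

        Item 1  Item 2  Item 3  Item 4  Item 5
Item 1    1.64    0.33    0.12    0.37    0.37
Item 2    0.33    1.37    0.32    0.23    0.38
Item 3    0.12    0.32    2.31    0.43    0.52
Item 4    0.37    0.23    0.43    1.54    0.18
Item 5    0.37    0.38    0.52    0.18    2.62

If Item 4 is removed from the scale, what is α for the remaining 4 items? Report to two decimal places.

Remaining items: Item 1, Item 2, Item 3, Item 5 (k = 4).
ΣVar(i) = 1.64 + 1.37 + 2.31 + 2.62 = 7.94
σ²_T = 7.94 + 2 × 2.04 = 12.02
α (item deleted) = (4/3)·(1 − 7.94/12.02) = 0.45

α = 0.45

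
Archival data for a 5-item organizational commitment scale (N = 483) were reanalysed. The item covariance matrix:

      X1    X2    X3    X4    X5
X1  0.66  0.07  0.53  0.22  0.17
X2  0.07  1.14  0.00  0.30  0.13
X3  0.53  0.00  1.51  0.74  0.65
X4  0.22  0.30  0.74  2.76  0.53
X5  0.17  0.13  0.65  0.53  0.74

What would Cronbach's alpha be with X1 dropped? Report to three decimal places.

Remaining items: X2, X3, X4, X5 (k = 4).
Σσ²ᵢ = 1.14 + 1.51 + 2.76 + 0.74 = 6.15
σ²_total = 6.15 + 2 × 2.35 = 10.85
α (item deleted) = (4/3)·(1 − 6.15/10.85) = 0.578

Cronbach's alpha = 0.578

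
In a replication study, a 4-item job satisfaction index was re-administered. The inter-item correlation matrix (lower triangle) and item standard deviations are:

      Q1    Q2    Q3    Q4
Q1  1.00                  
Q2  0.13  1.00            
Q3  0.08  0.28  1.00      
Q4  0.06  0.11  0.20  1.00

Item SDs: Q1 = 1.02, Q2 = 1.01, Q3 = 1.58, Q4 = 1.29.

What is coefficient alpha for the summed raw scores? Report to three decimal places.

Σσ²ᵢ = 1.02² + 1.01² + 1.58² + 1.29² = 6.2210
Covariances σ_ij = r_ij · s_i · s_j:
  σ(Q1,Q2) = 0.13 × 1.02 × 1.01 = 0.1339
  σ(Q1,Q3) = 0.08 × 1.02 × 1.58 = 0.1289
  σ(Q1,Q4) = 0.06 × 1.02 × 1.29 = 0.0789
  σ(Q2,Q3) = 0.28 × 1.01 × 1.58 = 0.4468
  σ(Q2,Q4) = 0.11 × 1.01 × 1.29 = 0.1433
  σ(Q3,Q4) = 0.20 × 1.58 × 1.29 = 0.4076
σ²_T = Σσ²ᵢ + 2·Σσ_ij = 6.2210 + 2 × 1.3394 = 8.8998
α = (4/3)·(1 − 6.2210/8.8998) = 0.401

α = 0.401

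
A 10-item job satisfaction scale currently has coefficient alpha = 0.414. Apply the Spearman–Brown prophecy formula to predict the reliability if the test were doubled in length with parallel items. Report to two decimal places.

predicted reliability = 0.59

Length factor m = 2
α' = m·α / (1 + (m−1)·α)
   = 2 × 0.414 / (1 + (2 − 1) × 0.414)
   = 0.8280 / 1.4140 = 0.59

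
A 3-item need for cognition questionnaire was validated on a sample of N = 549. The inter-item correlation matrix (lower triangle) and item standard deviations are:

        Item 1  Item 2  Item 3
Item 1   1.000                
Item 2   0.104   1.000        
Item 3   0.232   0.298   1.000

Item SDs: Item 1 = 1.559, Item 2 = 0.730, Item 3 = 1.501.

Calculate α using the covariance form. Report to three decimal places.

Σσ²ᵢ = 1.559² + 0.730² + 1.501² = 5.2164
Covariances σ_ij = r_ij · s_i · s_j:
  σ(Item 1,Item 2) = 0.104 × 1.559 × 0.730 = 0.1184
  σ(Item 1,Item 3) = 0.232 × 1.559 × 1.501 = 0.5429
  σ(Item 2,Item 3) = 0.298 × 0.730 × 1.501 = 0.3265
σ²_T = Σσ²ᵢ + 2·Σσ_ij = 5.2164 + 2 × 0.9878 = 7.1920
α = (3/2)·(1 − 5.2164/7.1920) = 0.412

α = 0.412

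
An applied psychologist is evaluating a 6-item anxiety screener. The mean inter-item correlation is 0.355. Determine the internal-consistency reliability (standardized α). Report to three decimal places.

α = 0.768

Standardized α = k·r̄ / (1 + (k−1)·r̄) = 6 × 0.355 / (1 + 5 × 0.355)
  = 2.1300 / 2.7750 = 0.768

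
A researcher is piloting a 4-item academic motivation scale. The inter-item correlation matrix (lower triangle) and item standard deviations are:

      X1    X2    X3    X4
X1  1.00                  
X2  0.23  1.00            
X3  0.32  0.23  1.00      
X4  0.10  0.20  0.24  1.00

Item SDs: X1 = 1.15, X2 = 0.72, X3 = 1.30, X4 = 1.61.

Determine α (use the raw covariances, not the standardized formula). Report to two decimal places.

α = 0.49

Σσ²ᵢ = 1.15² + 0.72² + 1.30² + 1.61² = 6.1230
Covariances σ_ij = r_ij · s_i · s_j:
  σ(X1,X2) = 0.23 × 1.15 × 0.72 = 0.1904
  σ(X1,X3) = 0.32 × 1.15 × 1.30 = 0.4784
  σ(X1,X4) = 0.10 × 1.15 × 1.61 = 0.1852
  σ(X2,X3) = 0.23 × 0.72 × 1.30 = 0.2153
  σ(X2,X4) = 0.20 × 0.72 × 1.61 = 0.2318
  σ(X3,X4) = 0.24 × 1.30 × 1.61 = 0.5023
σ²_T = Σσ²ᵢ + 2·Σσ_ij = 6.1230 + 2 × 1.8034 = 9.7298
α = (4/3)·(1 − 6.1230/9.7298) = 0.49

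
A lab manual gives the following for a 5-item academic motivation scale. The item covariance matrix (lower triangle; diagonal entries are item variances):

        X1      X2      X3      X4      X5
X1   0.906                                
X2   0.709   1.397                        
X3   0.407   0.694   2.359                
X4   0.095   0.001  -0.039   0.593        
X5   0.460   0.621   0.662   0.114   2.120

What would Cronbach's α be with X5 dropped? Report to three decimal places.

Remaining items: X1, X2, X3, X4 (k = 4).
ΣVar(i) = 0.906 + 1.397 + 2.359 + 0.593 = 5.255
σ²_total = 5.255 + 2 × 1.867 = 8.989
α (item deleted) = (4/3)·(1 − 5.255/8.989) = 0.554

Cronbach's α = 0.554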